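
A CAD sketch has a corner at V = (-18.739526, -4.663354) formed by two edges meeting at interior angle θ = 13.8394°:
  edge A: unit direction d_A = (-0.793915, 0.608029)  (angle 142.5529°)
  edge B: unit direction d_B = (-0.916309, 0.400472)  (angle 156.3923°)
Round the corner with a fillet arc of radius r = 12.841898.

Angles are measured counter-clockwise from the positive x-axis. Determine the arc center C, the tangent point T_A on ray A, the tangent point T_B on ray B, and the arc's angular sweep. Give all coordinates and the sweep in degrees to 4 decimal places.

bisector direction at 149.4726° = (-0.861386,0.507950)
center distance |VC| = r/sin(θ/2) = 12.841898/sin(6.9197°) = 106.591077
C = V + |VC|·bis = (-110.5556,49.4796)
T_A = V + ((C−V)·d_A)·d_A = V + 105.8147·d_A = (-102.7474,59.6750)
T_B = V + ((C−V)·d_B)·d_B = V + 105.8147·d_B = (-115.6984,37.7125)
sweep = 180° − θ = 166.1606°

center=(-110.5556,49.4796) T_A=(-102.7474,59.6750) T_B=(-115.6984,37.7125) sweep=166.1606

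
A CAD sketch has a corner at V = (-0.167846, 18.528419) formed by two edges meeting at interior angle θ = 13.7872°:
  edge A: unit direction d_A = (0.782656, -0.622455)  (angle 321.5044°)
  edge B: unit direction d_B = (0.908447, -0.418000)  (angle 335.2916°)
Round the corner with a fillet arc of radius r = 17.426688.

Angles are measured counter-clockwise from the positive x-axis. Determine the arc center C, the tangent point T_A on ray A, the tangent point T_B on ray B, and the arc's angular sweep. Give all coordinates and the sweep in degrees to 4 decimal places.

center=(123.4926,-57.5539) T_A=(112.6453,-71.1930) T_B=(130.7769,-41.7227) sweep=166.2128

bisector direction at 328.3980° = (0.851709,-0.524016)
center distance |VC| = r/sin(θ/2) = 17.426688/sin(6.8936°) = 145.191007
C = V + |VC|·bis = (123.4926,-57.5539)
T_A = V + ((C−V)·d_A)·d_A = V + 144.1414·d_A = (112.6453,-71.1930)
T_B = V + ((C−V)·d_B)·d_B = V + 144.1414·d_B = (130.7769,-41.7227)
sweep = 180° − θ = 166.2128°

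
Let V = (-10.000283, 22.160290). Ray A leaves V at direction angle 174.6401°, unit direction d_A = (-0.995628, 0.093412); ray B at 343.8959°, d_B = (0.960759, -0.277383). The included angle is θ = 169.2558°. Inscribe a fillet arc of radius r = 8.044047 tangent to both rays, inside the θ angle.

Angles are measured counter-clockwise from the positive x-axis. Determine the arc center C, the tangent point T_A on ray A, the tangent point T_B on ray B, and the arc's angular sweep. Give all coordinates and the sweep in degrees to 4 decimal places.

bisector direction at 259.2680° = (-0.186215,-0.982509)
center distance |VC| = r/sin(θ/2) = 8.044047/sin(84.6279°) = 8.079535
C = V + |VC|·bis = (-11.5048,14.2221)
T_A = V + ((C−V)·d_A)·d_A = V + 0.7564·d_A = (-10.7534,22.2309)
T_B = V + ((C−V)·d_B)·d_B = V + 0.7564·d_B = (-9.2735,21.9505)
sweep = 180° − θ = 10.7442°

center=(-11.5048,14.2221) T_A=(-10.7534,22.2309) T_B=(-9.2735,21.9505) sweep=10.7442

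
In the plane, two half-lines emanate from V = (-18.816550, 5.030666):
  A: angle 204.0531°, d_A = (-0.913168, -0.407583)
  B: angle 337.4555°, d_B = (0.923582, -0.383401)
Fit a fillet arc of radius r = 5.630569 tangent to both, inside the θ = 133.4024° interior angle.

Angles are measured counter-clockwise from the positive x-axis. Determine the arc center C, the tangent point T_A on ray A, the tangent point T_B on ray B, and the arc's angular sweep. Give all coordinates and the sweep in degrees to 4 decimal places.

bisector direction at 270.7543° = (0.013165,-0.999913)
center distance |VC| = r/sin(θ/2) = 5.630569/sin(66.7012°) = 6.130481
C = V + |VC|·bis = (-18.7358,-1.0993)
T_A = V + ((C−V)·d_A)·d_A = V + 2.4248·d_A = (-21.0308,4.0424)
T_B = V + ((C−V)·d_B)·d_B = V + 2.4248·d_B = (-16.5771,4.1010)
sweep = 180° − θ = 46.5976°

center=(-18.7358,-1.0993) T_A=(-21.0308,4.0424) T_B=(-16.5771,4.1010) sweep=46.5976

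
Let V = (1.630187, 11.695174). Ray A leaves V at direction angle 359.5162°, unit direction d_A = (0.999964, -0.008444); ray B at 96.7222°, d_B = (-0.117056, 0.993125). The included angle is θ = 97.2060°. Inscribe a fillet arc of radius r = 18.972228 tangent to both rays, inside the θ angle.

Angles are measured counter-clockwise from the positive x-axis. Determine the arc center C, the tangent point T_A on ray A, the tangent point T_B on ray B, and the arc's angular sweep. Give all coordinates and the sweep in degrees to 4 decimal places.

bisector direction at 48.1192° = (0.667583,0.744535)
center distance |VC| = r/sin(θ/2) = 18.972228/sin(48.6030°) = 25.291391
C = V + |VC|·bis = (18.5143,30.5255)
T_A = V + ((C−V)·d_A)·d_A = V + 16.7245·d_A = (18.3541,11.5540)
T_B = V + ((C−V)·d_B)·d_B = V + 16.7245·d_B = (-0.3275,28.3047)
sweep = 180° − θ = 82.7940°

center=(18.5143,30.5255) T_A=(18.3541,11.5540) T_B=(-0.3275,28.3047) sweep=82.7940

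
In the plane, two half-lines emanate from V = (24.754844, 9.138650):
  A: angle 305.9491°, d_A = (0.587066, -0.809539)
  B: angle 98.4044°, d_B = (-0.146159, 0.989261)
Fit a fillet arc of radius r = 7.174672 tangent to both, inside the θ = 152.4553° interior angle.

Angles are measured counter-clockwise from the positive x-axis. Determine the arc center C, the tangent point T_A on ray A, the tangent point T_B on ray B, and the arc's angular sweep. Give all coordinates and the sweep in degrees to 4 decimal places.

bisector direction at 22.1768° = (0.926024,0.377465)
center distance |VC| = r/sin(θ/2) = 7.174672/sin(76.2276°) = 7.387055
C = V + |VC|·bis = (31.5954,11.9270)
T_A = V + ((C−V)·d_A)·d_A = V + 1.7586·d_A = (25.7873,7.7150)
T_B = V + ((C−V)·d_B)·d_B = V + 1.7586·d_B = (24.4978,10.8784)
sweep = 180° − θ = 27.5447°

center=(31.5954,11.9270) T_A=(25.7873,7.7150) T_B=(24.4978,10.8784) sweep=27.5447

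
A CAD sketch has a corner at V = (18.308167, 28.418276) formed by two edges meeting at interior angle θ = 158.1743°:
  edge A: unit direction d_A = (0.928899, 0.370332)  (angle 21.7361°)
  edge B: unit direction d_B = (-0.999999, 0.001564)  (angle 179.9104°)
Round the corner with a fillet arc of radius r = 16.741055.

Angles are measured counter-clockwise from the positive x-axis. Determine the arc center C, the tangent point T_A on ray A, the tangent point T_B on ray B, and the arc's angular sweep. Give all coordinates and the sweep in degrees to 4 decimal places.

center=(15.1066,45.1644) T_A=(21.3064,29.6136) T_B=(15.0805,28.4233) sweep=21.8257

bisector direction at 100.8232° = (-0.187780,0.982211)
center distance |VC| = r/sin(θ/2) = 16.741055/sin(79.0871°) = 17.049371
C = V + |VC|·bis = (15.1066,45.1644)
T_A = V + ((C−V)·d_A)·d_A = V + 3.2277·d_A = (21.3064,29.6136)
T_B = V + ((C−V)·d_B)·d_B = V + 3.2277·d_B = (15.0805,28.4233)
sweep = 180° − θ = 21.8257°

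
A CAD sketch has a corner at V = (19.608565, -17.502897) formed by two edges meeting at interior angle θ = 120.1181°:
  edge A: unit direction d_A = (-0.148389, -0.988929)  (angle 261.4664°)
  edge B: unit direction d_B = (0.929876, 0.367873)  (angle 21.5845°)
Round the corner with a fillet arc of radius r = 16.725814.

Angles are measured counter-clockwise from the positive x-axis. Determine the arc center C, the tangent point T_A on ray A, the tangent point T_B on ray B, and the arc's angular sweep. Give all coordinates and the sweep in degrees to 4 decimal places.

center=(34.7197,-29.5119) T_A=(18.1790,-27.0299) T_B=(28.5667,-13.9589) sweep=59.8819

bisector direction at 321.5255° = (0.782885,-0.622167)
center distance |VC| = r/sin(θ/2) = 16.725814/sin(60.0590°) = 19.301832
C = V + |VC|·bis = (34.7197,-29.5119)
T_A = V + ((C−V)·d_A)·d_A = V + 9.6337·d_A = (18.1790,-27.0299)
T_B = V + ((C−V)·d_B)·d_B = V + 9.6337·d_B = (28.5667,-13.9589)
sweep = 180° − θ = 59.8819°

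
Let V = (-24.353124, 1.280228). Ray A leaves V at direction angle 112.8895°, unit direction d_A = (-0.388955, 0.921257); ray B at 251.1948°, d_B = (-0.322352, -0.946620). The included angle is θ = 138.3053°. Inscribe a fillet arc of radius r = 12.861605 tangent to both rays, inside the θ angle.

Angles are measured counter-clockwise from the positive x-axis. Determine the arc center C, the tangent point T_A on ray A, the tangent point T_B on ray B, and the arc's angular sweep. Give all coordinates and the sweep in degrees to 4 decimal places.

bisector direction at 182.0421° = (-0.999365,-0.035635)
center distance |VC| = r/sin(θ/2) = 12.861605/sin(69.1526°) = 13.762618
C = V + |VC|·bis = (-38.1070,0.7898)
T_A = V + ((C−V)·d_A)·d_A = V + 4.8978·d_A = (-26.2582,5.7924)
T_B = V + ((C−V)·d_B)·d_B = V + 4.8978·d_B = (-25.9319,-3.3562)
sweep = 180° − θ = 41.6947°

center=(-38.1070,0.7898) T_A=(-26.2582,5.7924) T_B=(-25.9319,-3.3562) sweep=41.6947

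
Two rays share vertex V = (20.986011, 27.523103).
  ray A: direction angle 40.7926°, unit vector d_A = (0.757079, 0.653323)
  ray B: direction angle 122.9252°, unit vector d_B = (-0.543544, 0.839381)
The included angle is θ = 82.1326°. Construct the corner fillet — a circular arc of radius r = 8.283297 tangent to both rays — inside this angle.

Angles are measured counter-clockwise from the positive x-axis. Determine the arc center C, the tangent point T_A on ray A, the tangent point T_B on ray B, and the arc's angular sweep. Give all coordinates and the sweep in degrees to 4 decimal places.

bisector direction at 81.8589° = (0.141611,0.989922)
center distance |VC| = r/sin(θ/2) = 8.283297/sin(41.0663°) = 12.609065
C = V + |VC|·bis = (22.7716,40.0051)
T_A = V + ((C−V)·d_A)·d_A = V + 9.5066·d_A = (28.1833,33.7340)
T_B = V + ((C−V)·d_B)·d_B = V + 9.5066·d_B = (15.8188,35.5028)
sweep = 180° − θ = 97.8674°

center=(22.7716,40.0051) T_A=(28.1833,33.7340) T_B=(15.8188,35.5028) sweep=97.8674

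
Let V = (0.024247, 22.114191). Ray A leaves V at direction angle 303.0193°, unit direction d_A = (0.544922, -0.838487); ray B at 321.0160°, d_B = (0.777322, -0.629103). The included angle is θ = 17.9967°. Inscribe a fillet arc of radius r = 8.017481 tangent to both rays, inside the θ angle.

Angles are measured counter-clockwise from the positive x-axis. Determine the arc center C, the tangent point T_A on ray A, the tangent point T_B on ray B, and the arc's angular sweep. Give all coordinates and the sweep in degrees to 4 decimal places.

bisector direction at 312.0177° = (0.669360,-0.742939)
center distance |VC| = r/sin(θ/2) = 8.017481/sin(8.9984°) = 51.260693
C = V + |VC|·bis = (34.3361,-15.9694)
T_A = V + ((C−V)·d_A)·d_A = V + 50.6298·d_A = (27.6135,-20.3383)
T_B = V + ((C−V)·d_B)·d_B = V + 50.6298·d_B = (39.3799,-9.7372)
sweep = 180° − θ = 162.0033°

center=(34.3361,-15.9694) T_A=(27.6135,-20.3383) T_B=(39.3799,-9.7372) sweep=162.0033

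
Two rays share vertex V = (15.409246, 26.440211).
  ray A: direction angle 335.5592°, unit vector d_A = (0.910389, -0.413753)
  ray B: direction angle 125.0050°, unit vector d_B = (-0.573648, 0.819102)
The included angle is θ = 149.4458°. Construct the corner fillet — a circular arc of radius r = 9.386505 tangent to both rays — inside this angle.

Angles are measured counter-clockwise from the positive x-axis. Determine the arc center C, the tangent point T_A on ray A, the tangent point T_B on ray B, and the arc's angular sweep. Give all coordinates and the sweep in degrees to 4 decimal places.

bisector direction at 50.2821° = (0.639008,0.769200)
center distance |VC| = r/sin(θ/2) = 9.386505/sin(74.7229°) = 9.730348
C = V + |VC|·bis = (21.6270,33.9248)
T_A = V + ((C−V)·d_A)·d_A = V + 2.5638·d_A = (17.7433,25.3794)
T_B = V + ((C−V)·d_B)·d_B = V + 2.5638·d_B = (13.9385,28.5402)
sweep = 180° − θ = 30.5542°

center=(21.6270,33.9248) T_A=(17.7433,25.3794) T_B=(13.9385,28.5402) sweep=30.5542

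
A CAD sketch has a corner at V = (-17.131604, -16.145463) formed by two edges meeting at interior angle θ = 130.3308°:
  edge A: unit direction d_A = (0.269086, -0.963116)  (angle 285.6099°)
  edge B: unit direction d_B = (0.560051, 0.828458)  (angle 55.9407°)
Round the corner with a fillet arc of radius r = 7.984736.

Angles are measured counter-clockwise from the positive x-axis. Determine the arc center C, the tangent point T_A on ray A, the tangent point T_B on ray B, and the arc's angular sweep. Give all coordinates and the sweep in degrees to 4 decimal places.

bisector direction at 350.7753° = (0.987067,-0.160307)
center distance |VC| = r/sin(θ/2) = 7.984736/sin(65.1654°) = 8.798374
C = V + |VC|·bis = (-8.4470,-17.5559)
T_A = V + ((C−V)·d_A)·d_A = V + 3.6953·d_A = (-16.1372,-19.7045)
T_B = V + ((C−V)·d_B)·d_B = V + 3.6953·d_B = (-15.0620,-13.0840)
sweep = 180° − θ = 49.6692°

center=(-8.4470,-17.5559) T_A=(-16.1372,-19.7045) T_B=(-15.0620,-13.0840) sweep=49.6692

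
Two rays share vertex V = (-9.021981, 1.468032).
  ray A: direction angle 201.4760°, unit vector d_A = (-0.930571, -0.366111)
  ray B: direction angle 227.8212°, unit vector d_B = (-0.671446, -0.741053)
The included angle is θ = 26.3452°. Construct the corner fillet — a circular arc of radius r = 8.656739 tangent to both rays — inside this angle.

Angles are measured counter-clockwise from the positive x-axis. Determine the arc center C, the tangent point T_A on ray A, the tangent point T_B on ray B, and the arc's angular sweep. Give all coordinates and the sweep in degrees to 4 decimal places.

bisector direction at 214.6486° = (-0.822654,-0.568542)
center distance |VC| = r/sin(θ/2) = 8.656739/sin(13.1726°) = 37.987271
C = V + |VC|·bis = (-40.2724,-20.1293)
T_A = V + ((C−V)·d_A)·d_A = V + 36.9877·d_A = (-43.4417,-12.0736)
T_B = V + ((C−V)·d_B)·d_B = V + 36.9877·d_B = (-33.8573,-25.9419)
sweep = 180° − θ = 153.6548°

center=(-40.2724,-20.1293) T_A=(-43.4417,-12.0736) T_B=(-33.8573,-25.9419) sweep=153.6548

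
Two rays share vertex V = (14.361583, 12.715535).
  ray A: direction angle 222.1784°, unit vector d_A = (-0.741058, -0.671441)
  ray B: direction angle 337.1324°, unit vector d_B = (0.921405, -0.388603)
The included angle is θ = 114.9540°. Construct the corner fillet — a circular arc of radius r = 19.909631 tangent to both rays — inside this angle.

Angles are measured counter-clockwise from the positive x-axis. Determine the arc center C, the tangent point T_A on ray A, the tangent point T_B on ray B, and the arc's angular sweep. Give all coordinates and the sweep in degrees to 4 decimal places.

bisector direction at 279.6554° = (0.167722,-0.985834)
center distance |VC| = r/sin(θ/2) = 19.909631/sin(57.4770°) = 23.612672
C = V + |VC|·bis = (18.3219,-10.5626)
T_A = V + ((C−V)·d_A)·d_A = V + 12.6951·d_A = (4.9538,4.1915)
T_B = V + ((C−V)·d_B)·d_B = V + 12.6951·d_B = (26.0589,7.7822)
sweep = 180° − θ = 65.0460°

center=(18.3219,-10.5626) T_A=(4.9538,4.1915) T_B=(26.0589,7.7822) sweep=65.0460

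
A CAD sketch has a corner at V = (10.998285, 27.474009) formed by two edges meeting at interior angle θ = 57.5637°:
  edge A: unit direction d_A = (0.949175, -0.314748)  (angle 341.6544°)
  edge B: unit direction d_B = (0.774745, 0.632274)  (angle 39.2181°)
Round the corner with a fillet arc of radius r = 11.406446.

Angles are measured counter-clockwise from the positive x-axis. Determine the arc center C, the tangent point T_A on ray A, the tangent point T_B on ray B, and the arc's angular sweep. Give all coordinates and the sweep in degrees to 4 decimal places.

center=(34.2970,31.7654) T_A=(30.7068,20.9386) T_B=(27.0850,40.6024) sweep=122.4363

bisector direction at 10.4362° = (0.983457,0.181141)
center distance |VC| = r/sin(θ/2) = 11.406446/sin(28.7818°) = 23.690578
C = V + |VC|·bis = (34.2970,31.7654)
T_A = V + ((C−V)·d_A)·d_A = V + 20.7638·d_A = (30.7068,20.9386)
T_B = V + ((C−V)·d_B)·d_B = V + 20.7638·d_B = (27.0850,40.6024)
sweep = 180° − θ = 122.4363°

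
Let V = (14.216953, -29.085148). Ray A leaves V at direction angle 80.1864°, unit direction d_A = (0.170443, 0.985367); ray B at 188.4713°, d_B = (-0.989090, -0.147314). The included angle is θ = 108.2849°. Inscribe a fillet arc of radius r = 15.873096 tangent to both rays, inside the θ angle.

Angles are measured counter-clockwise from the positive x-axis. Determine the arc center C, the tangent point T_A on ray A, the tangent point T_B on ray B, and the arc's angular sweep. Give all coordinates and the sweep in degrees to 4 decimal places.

bisector direction at 134.3289° = (-0.698776,0.715341)
center distance |VC| = r/sin(θ/2) = 15.873096/sin(54.1424°) = 19.584909
C = V + |VC|·bis = (0.5315,-15.0753)
T_A = V + ((C−V)·d_A)·d_A = V + 11.4723·d_A = (16.1723,-17.7807)
T_B = V + ((C−V)·d_B)·d_B = V + 11.4723·d_B = (2.8698,-30.7752)
sweep = 180° − θ = 71.7151°

center=(0.5315,-15.0753) T_A=(16.1723,-17.7807) T_B=(2.8698,-30.7752) sweep=71.7151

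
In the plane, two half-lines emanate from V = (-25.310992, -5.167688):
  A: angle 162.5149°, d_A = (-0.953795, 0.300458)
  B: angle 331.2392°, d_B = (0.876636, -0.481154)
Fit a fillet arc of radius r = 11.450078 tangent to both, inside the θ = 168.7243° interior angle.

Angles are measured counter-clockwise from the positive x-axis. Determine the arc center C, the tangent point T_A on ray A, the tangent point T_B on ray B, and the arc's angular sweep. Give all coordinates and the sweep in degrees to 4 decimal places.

bisector direction at 246.8770° = (-0.392706,-0.919664)
center distance |VC| = r/sin(θ/2) = 11.450078/sin(84.3621°) = 11.505734
C = V + |VC|·bis = (-29.8294,-15.7491)
T_A = V + ((C−V)·d_A)·d_A = V + 1.1303·d_A = (-26.3891,-4.8281)
T_B = V + ((C−V)·d_B)·d_B = V + 1.1303·d_B = (-24.3201,-5.7115)
sweep = 180° − θ = 11.2757°

center=(-29.8294,-15.7491) T_A=(-26.3891,-4.8281) T_B=(-24.3201,-5.7115) sweep=11.2757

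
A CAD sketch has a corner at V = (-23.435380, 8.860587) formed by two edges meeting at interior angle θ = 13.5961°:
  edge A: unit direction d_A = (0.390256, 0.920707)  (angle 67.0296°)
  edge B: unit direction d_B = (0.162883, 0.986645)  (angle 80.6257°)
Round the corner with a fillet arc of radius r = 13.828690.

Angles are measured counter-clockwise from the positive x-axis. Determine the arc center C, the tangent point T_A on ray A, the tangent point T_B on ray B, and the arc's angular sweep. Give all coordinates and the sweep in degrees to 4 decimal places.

center=(9.1038,121.0634) T_A=(21.8360,115.6667) T_B=(-4.5402,123.3158) sweep=166.4039

bisector direction at 73.8276° = (0.278528,0.960428)
center distance |VC| = r/sin(θ/2) = 13.828690/sin(6.7980°) = 116.825798
C = V + |VC|·bis = (9.1038,121.0634)
T_A = V + ((C−V)·d_A)·d_A = V + 116.0045·d_A = (21.8360,115.6667)
T_B = V + ((C−V)·d_B)·d_B = V + 116.0045·d_B = (-4.5402,123.3158)
sweep = 180° − θ = 166.4039°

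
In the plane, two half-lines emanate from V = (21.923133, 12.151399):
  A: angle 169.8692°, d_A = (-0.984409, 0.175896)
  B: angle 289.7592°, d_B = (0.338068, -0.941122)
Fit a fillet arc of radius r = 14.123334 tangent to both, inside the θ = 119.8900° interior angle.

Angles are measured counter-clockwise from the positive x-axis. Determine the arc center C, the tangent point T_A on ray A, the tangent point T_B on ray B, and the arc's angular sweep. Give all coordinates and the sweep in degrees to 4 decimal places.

bisector direction at 229.8142° = (-0.645268,-0.763956)
center distance |VC| = r/sin(θ/2) = 14.123334/sin(59.9450°) = 16.317272
C = V + |VC|·bis = (11.3941,-0.3143)
T_A = V + ((C−V)·d_A)·d_A = V + 8.1722·d_A = (13.8784,13.5889)
T_B = V + ((C−V)·d_B)·d_B = V + 8.1722·d_B = (24.6859,4.4604)
sweep = 180° − θ = 60.1100°

center=(11.3941,-0.3143) T_A=(13.8784,13.5889) T_B=(24.6859,4.4604) sweep=60.1100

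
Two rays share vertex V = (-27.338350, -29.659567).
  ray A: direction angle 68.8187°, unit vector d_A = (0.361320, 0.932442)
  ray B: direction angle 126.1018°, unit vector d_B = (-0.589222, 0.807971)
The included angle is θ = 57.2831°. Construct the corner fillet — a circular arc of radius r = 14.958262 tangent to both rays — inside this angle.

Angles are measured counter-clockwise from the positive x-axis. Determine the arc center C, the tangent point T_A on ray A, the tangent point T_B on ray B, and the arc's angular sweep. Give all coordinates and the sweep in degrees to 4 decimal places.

bisector direction at 97.4603° = (-0.129838,0.991535)
center distance |VC| = r/sin(θ/2) = 14.958262/sin(28.6415°) = 31.206707
C = V + |VC|·bis = (-31.3902,1.2830)
T_A = V + ((C−V)·d_A)·d_A = V + 27.3881·d_A = (-17.4425,-4.1217)
T_B = V + ((C−V)·d_B)·d_B = V + 27.3881·d_B = (-43.4760,-7.5308)
sweep = 180° − θ = 122.7169°

center=(-31.3902,1.2830) T_A=(-17.4425,-4.1217) T_B=(-43.4760,-7.5308) sweep=122.7169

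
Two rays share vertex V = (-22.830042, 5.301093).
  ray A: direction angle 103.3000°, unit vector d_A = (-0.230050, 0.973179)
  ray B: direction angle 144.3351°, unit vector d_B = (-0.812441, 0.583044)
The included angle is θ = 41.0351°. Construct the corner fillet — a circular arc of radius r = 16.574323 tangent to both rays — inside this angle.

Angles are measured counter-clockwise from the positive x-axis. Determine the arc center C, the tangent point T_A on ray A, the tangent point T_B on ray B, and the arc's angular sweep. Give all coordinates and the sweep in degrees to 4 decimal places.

bisector direction at 123.8175° = (-0.556550,0.830814)
center distance |VC| = r/sin(θ/2) = 16.574323/sin(20.5175°) = 47.288428
C = V + |VC|·bis = (-49.1484,44.5890)
T_A = V + ((C−V)·d_A)·d_A = V + 44.2887·d_A = (-33.0186,48.4019)
T_B = V + ((C−V)·d_B)·d_B = V + 44.2887·d_B = (-58.8120,31.1233)
sweep = 180° − θ = 138.9649°

center=(-49.1484,44.5890) T_A=(-33.0186,48.4019) T_B=(-58.8120,31.1233) sweep=138.9649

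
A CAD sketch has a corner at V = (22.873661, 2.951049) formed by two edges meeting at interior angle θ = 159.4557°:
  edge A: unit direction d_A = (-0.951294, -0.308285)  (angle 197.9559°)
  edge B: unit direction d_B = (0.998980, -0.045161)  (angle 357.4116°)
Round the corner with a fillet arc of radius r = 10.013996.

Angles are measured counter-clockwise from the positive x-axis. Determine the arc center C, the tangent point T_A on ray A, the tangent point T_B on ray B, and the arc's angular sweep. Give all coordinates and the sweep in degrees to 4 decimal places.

bisector direction at 277.6838° = (0.133705,-0.991021)
center distance |VC| = r/sin(θ/2) = 10.013996/sin(79.7279°) = 10.177117
C = V + |VC|·bis = (24.2344,-7.1347)
T_A = V + ((C−V)·d_A)·d_A = V + 1.8148·d_A = (21.1472,2.3916)
T_B = V + ((C−V)·d_B)·d_B = V + 1.8148·d_B = (24.6866,2.8691)
sweep = 180° − θ = 20.5443°

center=(24.2344,-7.1347) T_A=(21.1472,2.3916) T_B=(24.6866,2.8691) sweep=20.5443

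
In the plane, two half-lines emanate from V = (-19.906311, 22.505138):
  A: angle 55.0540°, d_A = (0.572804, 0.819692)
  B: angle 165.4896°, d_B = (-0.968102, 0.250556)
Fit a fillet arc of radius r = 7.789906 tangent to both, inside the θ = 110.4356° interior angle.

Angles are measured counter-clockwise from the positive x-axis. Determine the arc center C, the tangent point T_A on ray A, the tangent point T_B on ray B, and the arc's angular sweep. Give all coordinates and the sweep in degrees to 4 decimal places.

bisector direction at 110.2718° = (-0.346474,0.938060)
center distance |VC| = r/sin(θ/2) = 7.789906/sin(55.2178°) = 9.484543
C = V + |VC|·bis = (-23.1925,31.4022)
T_A = V + ((C−V)·d_A)·d_A = V + 5.4105·d_A = (-16.8071,26.9401)
T_B = V + ((C−V)·d_B)·d_B = V + 5.4105·d_B = (-25.1443,23.8608)
sweep = 180° − θ = 69.5644°

center=(-23.1925,31.4022) T_A=(-16.8071,26.9401) T_B=(-25.1443,23.8608) sweep=69.5644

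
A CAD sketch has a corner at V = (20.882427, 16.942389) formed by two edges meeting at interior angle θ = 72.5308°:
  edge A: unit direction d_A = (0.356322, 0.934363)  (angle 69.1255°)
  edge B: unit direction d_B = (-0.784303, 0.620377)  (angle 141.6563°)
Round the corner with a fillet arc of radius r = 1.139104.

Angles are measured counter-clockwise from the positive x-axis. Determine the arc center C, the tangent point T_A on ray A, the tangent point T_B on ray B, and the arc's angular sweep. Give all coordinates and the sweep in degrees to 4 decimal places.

center=(20.3713,18.7990) T_A=(21.4357,18.3931) T_B=(19.6647,17.9056) sweep=107.4692

bisector direction at 105.3909° = (-0.265403,0.964138)
center distance |VC| = r/sin(θ/2) = 1.139104/sin(36.2654°) = 1.925703
C = V + |VC|·bis = (20.3713,18.7990)
T_A = V + ((C−V)·d_A)·d_A = V + 1.5527·d_A = (21.4357,18.3931)
T_B = V + ((C−V)·d_B)·d_B = V + 1.5527·d_B = (19.6647,17.9056)
sweep = 180° − θ = 107.4692°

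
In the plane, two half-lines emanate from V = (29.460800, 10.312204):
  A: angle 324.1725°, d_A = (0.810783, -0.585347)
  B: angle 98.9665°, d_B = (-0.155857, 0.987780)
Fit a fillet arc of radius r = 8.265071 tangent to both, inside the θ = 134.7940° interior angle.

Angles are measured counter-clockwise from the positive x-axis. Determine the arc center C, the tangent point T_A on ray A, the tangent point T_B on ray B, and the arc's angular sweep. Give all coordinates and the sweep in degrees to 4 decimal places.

center=(37.0886,14.9992) T_A=(32.2506,8.2981) T_B=(28.9245,13.7111) sweep=45.2060

bisector direction at 31.5695° = (0.852006,0.523532)
center distance |VC| = r/sin(θ/2) = 8.265071/sin(67.3970°) = 8.952729
C = V + |VC|·bis = (37.0886,14.9992)
T_A = V + ((C−V)·d_A)·d_A = V + 3.4409·d_A = (32.2506,8.2981)
T_B = V + ((C−V)·d_B)·d_B = V + 3.4409·d_B = (28.9245,13.7111)
sweep = 180° − θ = 45.2060°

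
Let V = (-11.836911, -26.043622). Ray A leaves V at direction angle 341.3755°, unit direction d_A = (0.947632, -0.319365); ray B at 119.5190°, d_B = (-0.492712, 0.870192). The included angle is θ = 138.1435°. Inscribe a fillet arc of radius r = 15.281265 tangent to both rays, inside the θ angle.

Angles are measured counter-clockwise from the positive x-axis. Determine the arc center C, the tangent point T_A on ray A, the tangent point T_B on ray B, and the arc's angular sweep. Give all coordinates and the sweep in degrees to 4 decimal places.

bisector direction at 50.4472° = (0.636788,0.771039)
center distance |VC| = r/sin(θ/2) = 15.281265/sin(69.0717°) = 16.360599
C = V + |VC|·bis = (-1.4187,-13.4290)
T_A = V + ((C−V)·d_A)·d_A = V + 5.8440·d_A = (-6.2990,-27.9100)
T_B = V + ((C−V)·d_B)·d_B = V + 5.8440·d_B = (-14.7163,-20.9582)
sweep = 180° − θ = 41.8565°

center=(-1.4187,-13.4290) T_A=(-6.2990,-27.9100) T_B=(-14.7163,-20.9582) sweep=41.8565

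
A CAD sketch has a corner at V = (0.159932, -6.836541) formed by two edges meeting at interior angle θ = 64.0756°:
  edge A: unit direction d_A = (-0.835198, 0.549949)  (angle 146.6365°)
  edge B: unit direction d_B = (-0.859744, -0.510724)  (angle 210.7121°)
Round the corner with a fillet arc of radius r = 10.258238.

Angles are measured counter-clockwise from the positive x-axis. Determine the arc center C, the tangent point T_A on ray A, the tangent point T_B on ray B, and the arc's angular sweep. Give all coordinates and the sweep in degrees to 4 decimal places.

center=(-19.1726,-6.3891) T_A=(-13.5311,2.1785) T_B=(-13.9335,-15.2086) sweep=115.9244

bisector direction at 178.6743° = (-0.999732,0.023136)
center distance |VC| = r/sin(θ/2) = 10.258238/sin(32.0378°) = 19.337702
C = V + |VC|·bis = (-19.1726,-6.3891)
T_A = V + ((C−V)·d_A)·d_A = V + 16.3925·d_A = (-13.5311,2.1785)
T_B = V + ((C−V)·d_B)·d_B = V + 16.3925·d_B = (-13.9335,-15.2086)
sweep = 180° − θ = 115.9244°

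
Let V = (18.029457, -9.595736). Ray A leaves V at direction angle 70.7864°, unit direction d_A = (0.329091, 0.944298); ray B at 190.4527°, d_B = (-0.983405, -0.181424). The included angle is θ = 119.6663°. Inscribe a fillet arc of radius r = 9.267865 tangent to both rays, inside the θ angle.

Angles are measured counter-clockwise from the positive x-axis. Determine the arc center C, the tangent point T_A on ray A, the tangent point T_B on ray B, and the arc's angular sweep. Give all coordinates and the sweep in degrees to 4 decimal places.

bisector direction at 130.6196° = (-0.651033,0.759049)
center distance |VC| = r/sin(θ/2) = 9.267865/sin(59.8332°) = 10.719677
C = V + |VC|·bis = (11.0506,-1.4590)
T_A = V + ((C−V)·d_A)·d_A = V + 5.3869·d_A = (19.8022,-4.5089)
T_B = V + ((C−V)·d_B)·d_B = V + 5.3869·d_B = (12.7320,-10.5730)
sweep = 180° − θ = 60.3337°

center=(11.0506,-1.4590) T_A=(19.8022,-4.5089) T_B=(12.7320,-10.5730) sweep=60.3337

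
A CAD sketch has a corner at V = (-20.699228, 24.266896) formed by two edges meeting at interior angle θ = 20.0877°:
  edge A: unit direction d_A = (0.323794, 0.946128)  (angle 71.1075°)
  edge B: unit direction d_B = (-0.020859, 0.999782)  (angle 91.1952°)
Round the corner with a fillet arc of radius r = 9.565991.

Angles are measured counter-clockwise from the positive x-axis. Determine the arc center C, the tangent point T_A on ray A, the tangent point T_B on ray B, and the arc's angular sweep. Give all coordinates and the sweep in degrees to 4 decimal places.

center=(-12.2619,78.4644) T_A=(-3.2112,75.3670) T_B=(-21.8258,78.2648) sweep=159.9123

bisector direction at 81.1514° = (0.153825,0.988098)
center distance |VC| = r/sin(θ/2) = 9.565991/sin(10.0439°) = 54.850291
C = V + |VC|·bis = (-12.2619,78.4644)
T_A = V + ((C−V)·d_A)·d_A = V + 54.0097·d_A = (-3.2112,75.3670)
T_B = V + ((C−V)·d_B)·d_B = V + 54.0097·d_B = (-21.8258,78.2648)
sweep = 180° − θ = 159.9123°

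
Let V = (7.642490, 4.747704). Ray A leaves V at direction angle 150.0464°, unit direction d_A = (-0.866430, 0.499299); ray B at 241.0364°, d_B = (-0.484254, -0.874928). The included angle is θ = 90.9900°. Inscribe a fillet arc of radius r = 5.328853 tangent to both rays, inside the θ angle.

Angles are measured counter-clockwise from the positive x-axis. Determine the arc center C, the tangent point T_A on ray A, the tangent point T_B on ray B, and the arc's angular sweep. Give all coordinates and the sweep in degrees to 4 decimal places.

center=(0.4438,2.7457) T_A=(3.1045,7.3628) T_B=(5.1062,0.1652) sweep=89.0100

bisector direction at 195.5414° = (-0.963437,-0.267935)
center distance |VC| = r/sin(θ/2) = 5.328853/sin(45.4950°) = 7.471864
C = V + |VC|·bis = (0.4438,2.7457)
T_A = V + ((C−V)·d_A)·d_A = V + 5.2376·d_A = (3.1045,7.3628)
T_B = V + ((C−V)·d_B)·d_B = V + 5.2376·d_B = (5.1062,0.1652)
sweep = 180° − θ = 89.0100°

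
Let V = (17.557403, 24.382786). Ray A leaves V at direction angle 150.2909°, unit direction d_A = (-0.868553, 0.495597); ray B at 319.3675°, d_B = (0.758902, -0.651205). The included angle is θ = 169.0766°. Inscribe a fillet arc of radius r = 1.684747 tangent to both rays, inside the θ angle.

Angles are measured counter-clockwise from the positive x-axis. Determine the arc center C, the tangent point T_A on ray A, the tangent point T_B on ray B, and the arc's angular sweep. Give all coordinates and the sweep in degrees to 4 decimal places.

center=(16.5825,22.9993) T_A=(17.4175,24.4626) T_B=(17.6797,24.2779) sweep=10.9234

bisector direction at 234.8292° = (-0.576016,-0.817439)
center distance |VC| = r/sin(θ/2) = 1.684747/sin(84.5383°) = 1.692431
C = V + |VC|·bis = (16.5825,22.9993)
T_A = V + ((C−V)·d_A)·d_A = V + 0.1611·d_A = (17.4175,24.4626)
T_B = V + ((C−V)·d_B)·d_B = V + 0.1611·d_B = (17.6797,24.2779)
sweep = 180° − θ = 10.9234°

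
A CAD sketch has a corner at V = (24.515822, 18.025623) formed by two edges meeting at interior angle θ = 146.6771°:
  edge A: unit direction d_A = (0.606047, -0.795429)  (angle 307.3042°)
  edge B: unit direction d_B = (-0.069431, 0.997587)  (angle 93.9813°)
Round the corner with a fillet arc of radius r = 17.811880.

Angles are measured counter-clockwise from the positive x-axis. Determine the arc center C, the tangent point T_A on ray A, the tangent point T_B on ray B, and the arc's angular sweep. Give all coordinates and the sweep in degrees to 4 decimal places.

bisector direction at 20.6427° = (0.935797,0.352540)
center distance |VC| = r/sin(θ/2) = 17.811880/sin(73.3385°) = 18.592473
C = V + |VC|·bis = (41.9146,24.5802)
T_A = V + ((C−V)·d_A)·d_A = V + 5.3308·d_A = (27.7465,13.7854)
T_B = V + ((C−V)·d_B)·d_B = V + 5.3308·d_B = (24.1457,23.3435)
sweep = 180° − θ = 33.3229°

center=(41.9146,24.5802) T_A=(27.7465,13.7854) T_B=(24.1457,23.3435) sweep=33.3229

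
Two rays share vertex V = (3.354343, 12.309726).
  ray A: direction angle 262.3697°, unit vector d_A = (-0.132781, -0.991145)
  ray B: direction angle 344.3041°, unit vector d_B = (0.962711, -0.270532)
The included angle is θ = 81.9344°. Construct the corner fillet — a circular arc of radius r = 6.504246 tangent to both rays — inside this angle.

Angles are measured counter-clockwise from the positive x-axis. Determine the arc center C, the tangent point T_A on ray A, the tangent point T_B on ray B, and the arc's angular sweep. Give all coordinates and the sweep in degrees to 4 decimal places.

bisector direction at 303.3369° = (0.549561,-0.835454)
center distance |VC| = r/sin(θ/2) = 6.504246/sin(40.9672°) = 9.920652
C = V + |VC|·bis = (8.8063,4.0215)
T_A = V + ((C−V)·d_A)·d_A = V + 7.4909·d_A = (2.3597,4.8851)
T_B = V + ((C−V)·d_B)·d_B = V + 7.4909·d_B = (10.5660,10.2832)
sweep = 180° − θ = 98.0656°

center=(8.8063,4.0215) T_A=(2.3597,4.8851) T_B=(10.5660,10.2832) sweep=98.0656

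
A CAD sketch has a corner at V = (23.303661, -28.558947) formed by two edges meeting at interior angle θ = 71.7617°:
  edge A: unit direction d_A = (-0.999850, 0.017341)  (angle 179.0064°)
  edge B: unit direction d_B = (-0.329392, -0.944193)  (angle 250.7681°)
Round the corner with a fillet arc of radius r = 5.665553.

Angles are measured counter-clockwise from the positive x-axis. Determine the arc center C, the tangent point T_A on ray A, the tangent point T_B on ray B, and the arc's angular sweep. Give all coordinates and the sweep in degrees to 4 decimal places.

bisector direction at 214.8873° = (-0.820279,-0.571963)
center distance |VC| = r/sin(θ/2) = 5.665553/sin(35.8809°) = 9.666503
C = V + |VC|·bis = (15.3744,-34.0878)
T_A = V + ((C−V)·d_A)·d_A = V + 7.8322·d_A = (15.4727,-28.4231)
T_B = V + ((C−V)·d_B)·d_B = V + 7.8322·d_B = (20.7238,-35.9540)
sweep = 180° − θ = 108.2383°

center=(15.3744,-34.0878) T_A=(15.4727,-28.4231) T_B=(20.7238,-35.9540) sweep=108.2383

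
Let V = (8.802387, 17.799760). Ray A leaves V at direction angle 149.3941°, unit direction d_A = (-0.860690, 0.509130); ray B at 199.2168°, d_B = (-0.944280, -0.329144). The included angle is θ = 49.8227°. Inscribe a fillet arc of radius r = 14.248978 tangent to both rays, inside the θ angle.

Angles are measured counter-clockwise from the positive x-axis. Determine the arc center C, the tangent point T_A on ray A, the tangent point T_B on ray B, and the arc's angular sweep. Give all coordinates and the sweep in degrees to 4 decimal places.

bisector direction at 174.3055° = (-0.995065,0.099225)
center distance |VC| = r/sin(θ/2) = 14.248978/sin(24.9113°) = 33.828239
C = V + |VC|·bis = (-24.8589,21.1564)
T_A = V + ((C−V)·d_A)·d_A = V + 30.6809·d_A = (-17.6043,33.4203)
T_B = V + ((C−V)·d_B)·d_B = V + 30.6809·d_B = (-20.1690,7.7013)
sweep = 180° − θ = 130.1773°

center=(-24.8589,21.1564) T_A=(-17.6043,33.4203) T_B=(-20.1690,7.7013) sweep=130.1773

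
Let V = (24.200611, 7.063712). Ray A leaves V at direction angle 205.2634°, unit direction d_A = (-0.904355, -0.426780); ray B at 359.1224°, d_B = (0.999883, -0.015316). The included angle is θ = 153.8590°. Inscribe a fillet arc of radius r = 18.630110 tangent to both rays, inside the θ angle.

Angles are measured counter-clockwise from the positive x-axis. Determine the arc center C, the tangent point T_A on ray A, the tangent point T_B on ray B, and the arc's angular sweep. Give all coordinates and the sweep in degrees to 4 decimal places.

center=(28.2400,-11.6305) T_A=(20.2890,5.2178) T_B=(28.5254,6.9975) sweep=26.1410

bisector direction at 282.1929° = (0.211204,-0.977442)
center distance |VC| = r/sin(θ/2) = 18.630110/sin(76.9295°) = 19.125606
C = V + |VC|·bis = (28.2400,-11.6305)
T_A = V + ((C−V)·d_A)·d_A = V + 4.3253·d_A = (20.2890,5.2178)
T_B = V + ((C−V)·d_B)·d_B = V + 4.3253·d_B = (28.5254,6.9975)
sweep = 180° − θ = 26.1410°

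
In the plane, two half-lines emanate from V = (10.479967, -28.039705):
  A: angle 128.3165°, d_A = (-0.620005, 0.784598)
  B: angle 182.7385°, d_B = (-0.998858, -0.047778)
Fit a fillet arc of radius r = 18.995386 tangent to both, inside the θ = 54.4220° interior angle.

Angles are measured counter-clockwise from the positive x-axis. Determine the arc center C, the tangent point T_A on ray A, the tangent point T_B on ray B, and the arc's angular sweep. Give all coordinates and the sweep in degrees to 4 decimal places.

center=(-27.3290,-10.8311) T_A=(-12.4252,0.9461) T_B=(-26.4214,-29.8048) sweep=125.5780

bisector direction at 155.5275° = (-0.910160,0.414256)
center distance |VC| = r/sin(θ/2) = 18.995386/sin(27.2110°) = 41.540974
C = V + |VC|·bis = (-27.3290,-10.8311)
T_A = V + ((C−V)·d_A)·d_A = V + 36.9436·d_A = (-12.4252,0.9461)
T_B = V + ((C−V)·d_B)·d_B = V + 36.9436·d_B = (-26.4214,-29.8048)
sweep = 180° − θ = 125.5780°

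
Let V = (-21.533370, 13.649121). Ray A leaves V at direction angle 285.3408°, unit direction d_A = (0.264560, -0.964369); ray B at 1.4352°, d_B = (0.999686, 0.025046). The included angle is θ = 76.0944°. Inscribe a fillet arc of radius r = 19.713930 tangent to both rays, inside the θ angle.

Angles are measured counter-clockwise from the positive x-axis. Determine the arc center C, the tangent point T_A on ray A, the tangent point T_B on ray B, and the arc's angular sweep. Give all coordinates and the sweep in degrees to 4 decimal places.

bisector direction at 323.3880° = (0.802693,-0.596393)
center distance |VC| = r/sin(θ/2) = 19.713930/sin(38.0472°) = 31.987014
C = V + |VC|·bis = (4.1424,-5.4277)
T_A = V + ((C−V)·d_A)·d_A = V + 25.1899·d_A = (-14.8691,-10.6432)
T_B = V + ((C−V)·d_B)·d_B = V + 25.1899·d_B = (3.6486,14.2800)
sweep = 180° − θ = 103.9056°

center=(4.1424,-5.4277) T_A=(-14.8691,-10.6432) T_B=(3.6486,14.2800) sweep=103.9056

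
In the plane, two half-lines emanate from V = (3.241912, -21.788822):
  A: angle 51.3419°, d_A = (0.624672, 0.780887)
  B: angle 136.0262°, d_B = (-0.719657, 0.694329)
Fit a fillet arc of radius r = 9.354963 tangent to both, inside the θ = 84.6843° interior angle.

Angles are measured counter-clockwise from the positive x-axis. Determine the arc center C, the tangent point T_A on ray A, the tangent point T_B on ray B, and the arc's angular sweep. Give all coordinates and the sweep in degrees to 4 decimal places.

center=(2.3495,-7.9286) T_A=(9.6547,-13.7724) T_B=(-4.1459,-14.6610) sweep=95.3157

bisector direction at 93.6841° = (-0.064255,0.997934)
center distance |VC| = r/sin(θ/2) = 9.354963/sin(42.3421°) = 13.888907
C = V + |VC|·bis = (2.3495,-7.9286)
T_A = V + ((C−V)·d_A)·d_A = V + 10.2658·d_A = (9.6547,-13.7724)
T_B = V + ((C−V)·d_B)·d_B = V + 10.2658·d_B = (-4.1459,-14.6610)
sweep = 180° − θ = 95.3157°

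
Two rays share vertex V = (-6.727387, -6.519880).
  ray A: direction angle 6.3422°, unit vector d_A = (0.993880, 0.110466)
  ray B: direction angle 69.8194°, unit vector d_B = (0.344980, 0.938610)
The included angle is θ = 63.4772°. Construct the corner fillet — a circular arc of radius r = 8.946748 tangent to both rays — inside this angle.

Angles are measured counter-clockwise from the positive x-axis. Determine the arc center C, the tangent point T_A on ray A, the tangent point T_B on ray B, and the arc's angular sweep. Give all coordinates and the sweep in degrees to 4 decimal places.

center=(6.6600,3.9699) T_A=(7.6483,-4.9221) T_B=(-1.7375,7.0564) sweep=116.5228

bisector direction at 38.0808° = (0.787142,0.616772)
center distance |VC| = r/sin(θ/2) = 8.946748/sin(31.7386°) = 17.007581
C = V + |VC|·bis = (6.6600,3.9699)
T_A = V + ((C−V)·d_A)·d_A = V + 14.4642·d_A = (7.6483,-4.9221)
T_B = V + ((C−V)·d_B)·d_B = V + 14.4642·d_B = (-1.7375,7.0564)
sweep = 180° − θ = 116.5228°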